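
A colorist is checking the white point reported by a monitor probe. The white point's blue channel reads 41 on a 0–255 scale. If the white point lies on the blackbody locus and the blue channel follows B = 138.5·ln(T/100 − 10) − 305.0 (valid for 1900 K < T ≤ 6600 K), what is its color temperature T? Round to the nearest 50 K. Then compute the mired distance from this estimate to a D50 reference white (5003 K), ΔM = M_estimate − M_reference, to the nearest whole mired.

+255 mireds

ln(t − 10) = (41 + 305.0) / 138.5 = 2.4982.
t − 10 = e^2.4982 = 12.161, so t = 22.161.
T = 100·t = 2216 K → 2200 K to the nearest 50 K.
M_estimate = 10⁶/2200 = 454.55; M_reference = 10⁶/5003 = 199.88.
ΔM = 454.55 − 199.88 = 254.67 → +255 mireds.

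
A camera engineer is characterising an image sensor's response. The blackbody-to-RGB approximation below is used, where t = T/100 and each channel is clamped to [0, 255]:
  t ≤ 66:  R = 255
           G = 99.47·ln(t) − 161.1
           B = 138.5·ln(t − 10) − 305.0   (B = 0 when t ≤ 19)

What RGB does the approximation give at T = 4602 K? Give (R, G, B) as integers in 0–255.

(255, 220, 191)

t = 4602/100 = 46.02; the t ≤ 66 branch applies.
R = 255 by definition for t ≤ 66.
G = 99.47·ln 46.02 − 161.1 = 99.47·3.8291 − 161.1 = 219.778.
B = 138.5·ln(46.02 − 10) − 305.0 = 138.5·ln 36.02 − 305.0 = 138.5·3.5841 − 305.0 = 191.394.
Rounded: (255, 220, 191).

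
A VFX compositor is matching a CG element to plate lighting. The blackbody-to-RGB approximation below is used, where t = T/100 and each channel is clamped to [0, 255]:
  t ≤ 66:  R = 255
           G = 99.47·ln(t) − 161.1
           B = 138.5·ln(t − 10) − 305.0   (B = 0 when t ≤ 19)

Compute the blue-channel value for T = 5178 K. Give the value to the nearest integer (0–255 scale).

t = 5178/100 = 51.78; the t ≤ 66 branch applies.
B = 138.5·ln(51.78 − 10) − 305.0 = 138.5·ln 41.78 − 305.0 = 138.5·3.7324 − 305.0 = 211.940.
Rounded: 212.

212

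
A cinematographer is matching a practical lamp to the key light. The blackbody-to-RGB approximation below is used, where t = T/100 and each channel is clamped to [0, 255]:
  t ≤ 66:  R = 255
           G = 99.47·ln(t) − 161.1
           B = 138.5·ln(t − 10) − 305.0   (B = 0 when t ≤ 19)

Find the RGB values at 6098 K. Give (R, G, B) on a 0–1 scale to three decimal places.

(1.000, 0.972, 0.939)

t = 6098/100 = 60.98; the t ≤ 66 branch applies.
R = 255 by definition for t ≤ 66.
G = 99.47·ln 60.98 − 161.1 = 99.47·4.1105 − 161.1 = 247.776.
B = 138.5·ln(60.98 − 10) − 305.0 = 138.5·ln 50.98 − 305.0 = 138.5·3.9314 − 305.0 = 239.504.
Dividing each by 255: (1.0000, 0.9717, 0.9392) → (1.000, 0.972, 0.939).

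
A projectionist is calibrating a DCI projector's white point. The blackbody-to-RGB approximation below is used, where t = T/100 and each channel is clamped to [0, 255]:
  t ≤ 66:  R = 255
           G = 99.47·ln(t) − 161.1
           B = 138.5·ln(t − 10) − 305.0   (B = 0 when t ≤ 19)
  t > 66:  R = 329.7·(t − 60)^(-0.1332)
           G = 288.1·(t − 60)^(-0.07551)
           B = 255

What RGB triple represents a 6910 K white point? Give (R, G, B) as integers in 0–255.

(246, 244, 255)

t = 6910/100 = 69.1; the t > 66 branch applies.
R = 329.7·(69.1 − 60)^(-0.1332) = 329.7·9.1^(-0.1332) = 329.7·0.74517 = 245.683.
G = 288.1·(69.1 − 60)^(-0.07551) = 288.1·9.1^(-0.07551) = 288.1·0.84641 = 243.852.
B = 255 by definition for t > 66.
Rounded: (246, 244, 255).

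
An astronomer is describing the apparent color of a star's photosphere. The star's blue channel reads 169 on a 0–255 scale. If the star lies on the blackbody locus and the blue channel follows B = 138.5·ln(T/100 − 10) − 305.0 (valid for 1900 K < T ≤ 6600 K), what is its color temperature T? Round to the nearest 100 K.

4100 K

ln(t − 10) = (169 + 305.0) / 138.5 = 3.4224.
t − 10 = e^3.4224 = 30.642, so t = 40.642.
T = 100·t = 4064 K → 4100 K to the nearest 100 K.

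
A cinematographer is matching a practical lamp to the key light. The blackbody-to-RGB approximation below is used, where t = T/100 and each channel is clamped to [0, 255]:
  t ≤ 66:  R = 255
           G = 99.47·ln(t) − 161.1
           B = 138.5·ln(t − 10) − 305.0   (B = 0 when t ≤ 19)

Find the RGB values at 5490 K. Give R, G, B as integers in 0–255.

t = 5490/100 = 54.9; the t ≤ 66 branch applies.
R = 255 by definition for t ≤ 66.
G = 99.47·ln 54.9 − 161.1 = 99.47·4.0055 − 161.1 = 237.328.
B = 138.5·ln(54.9 − 10) − 305.0 = 138.5·ln 44.9 − 305.0 = 138.5·3.8044 − 305.0 = 221.915.
Rounded: (255, 237, 222).

R=255, G=237, B=222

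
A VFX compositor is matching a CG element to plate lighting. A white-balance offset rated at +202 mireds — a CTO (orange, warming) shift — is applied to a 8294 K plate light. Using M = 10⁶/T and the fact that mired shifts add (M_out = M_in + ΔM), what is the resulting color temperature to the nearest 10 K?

3100 K

M_in = 10⁶/8294 = 120.57 mireds.
M_out = 120.57 + (+202) = 322.57 mireds.
T_out = 10⁶/322.57 = 3100.1 K → 3100 K.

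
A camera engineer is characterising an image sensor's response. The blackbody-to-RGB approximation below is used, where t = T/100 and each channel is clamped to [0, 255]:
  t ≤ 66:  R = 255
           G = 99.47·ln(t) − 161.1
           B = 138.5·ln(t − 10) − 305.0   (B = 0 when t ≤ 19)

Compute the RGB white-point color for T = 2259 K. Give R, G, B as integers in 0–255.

t = 2259/100 = 22.59; the t ≤ 66 branch applies.
R = 255 by definition for t ≤ 66.
G = 99.47·ln 22.59 − 161.1 = 99.47·3.1175 − 161.1 = 148.998.
B = 138.5·ln(22.59 − 10) − 305.0 = 138.5·ln 12.59 − 305.0 = 138.5·2.5329 − 305.0 = 45.807.
Rounded: (255, 149, 46).

R=255, G=149, B=46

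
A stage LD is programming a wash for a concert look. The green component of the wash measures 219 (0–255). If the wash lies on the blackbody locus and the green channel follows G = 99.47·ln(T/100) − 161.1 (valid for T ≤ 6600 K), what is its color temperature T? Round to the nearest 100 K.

ln t = (219 + 161.1) / 99.47 = 3.8213.
t = e^3.8213 = 45.661.
T = 100·t = 4566 K → 4600 K to the nearest 100 K.

4600 K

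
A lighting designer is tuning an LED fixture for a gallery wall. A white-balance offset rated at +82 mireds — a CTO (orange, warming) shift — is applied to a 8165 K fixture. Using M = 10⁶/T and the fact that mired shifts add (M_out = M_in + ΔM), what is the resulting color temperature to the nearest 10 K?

4890 K

M_in = 10⁶/8165 = 122.47 mireds.
M_out = 122.47 + (+82) = 204.47 mireds.
T_out = 10⁶/204.47 = 4890.6 K → 4890 K.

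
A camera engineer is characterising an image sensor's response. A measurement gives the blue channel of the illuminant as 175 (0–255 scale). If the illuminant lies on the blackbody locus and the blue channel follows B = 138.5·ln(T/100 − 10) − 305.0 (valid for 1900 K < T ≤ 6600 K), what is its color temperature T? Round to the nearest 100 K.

ln(t − 10) = (175 + 305.0) / 138.5 = 3.4657.
t − 10 = e^3.4657 = 31.999, so t = 41.999.
T = 100·t = 4200 K → 4200 K to the nearest 100 K.

4200 K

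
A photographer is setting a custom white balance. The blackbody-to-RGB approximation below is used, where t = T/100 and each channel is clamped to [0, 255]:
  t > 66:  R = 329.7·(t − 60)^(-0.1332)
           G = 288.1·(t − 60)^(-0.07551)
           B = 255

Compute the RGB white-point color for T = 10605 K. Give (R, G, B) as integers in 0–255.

t = 10605/100 = 106.05; the t > 66 branch applies.
R = 329.7·(106.05 − 60)^(-0.1332) = 329.7·46.05^(-0.1332) = 329.7·0.60042 = 197.960.
G = 288.1·(106.05 − 60)^(-0.07551) = 288.1·46.05^(-0.07551) = 288.1·0.74888 = 215.751.
B = 255 by definition for t > 66.
Rounded: (198, 216, 255).

(198, 216, 255)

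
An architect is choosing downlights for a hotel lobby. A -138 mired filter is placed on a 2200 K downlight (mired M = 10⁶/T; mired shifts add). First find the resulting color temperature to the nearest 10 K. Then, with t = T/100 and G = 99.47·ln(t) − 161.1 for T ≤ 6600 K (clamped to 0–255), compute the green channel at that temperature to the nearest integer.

M_in = 10⁶/2200 = 454.55; M_out = 454.55 + (-138) = 316.55.
T_out = 10⁶/316.55 = 3159.1 K → 3160 K; t = 31.6.
G = 99.47·ln 31.6 − 161.1 = 99.47·3.4532 − 161.1 = 182.386.
Rounded: 182.

182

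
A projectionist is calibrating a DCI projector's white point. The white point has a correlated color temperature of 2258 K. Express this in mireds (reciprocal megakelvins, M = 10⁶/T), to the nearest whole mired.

443 mireds

M = 10⁶ / 2258 = 442.870 → 443 mireds.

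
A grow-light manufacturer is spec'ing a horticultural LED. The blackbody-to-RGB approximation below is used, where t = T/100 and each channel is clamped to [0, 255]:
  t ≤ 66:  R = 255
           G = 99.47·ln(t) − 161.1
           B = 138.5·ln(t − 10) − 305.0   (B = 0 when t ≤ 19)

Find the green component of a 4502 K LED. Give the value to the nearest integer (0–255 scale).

t = 4502/100 = 45.02; the t ≤ 66 branch applies.
G = 99.47·ln 45.02 − 161.1 = 99.47·3.8071 − 161.1 = 217.593.
Rounded: 218.

218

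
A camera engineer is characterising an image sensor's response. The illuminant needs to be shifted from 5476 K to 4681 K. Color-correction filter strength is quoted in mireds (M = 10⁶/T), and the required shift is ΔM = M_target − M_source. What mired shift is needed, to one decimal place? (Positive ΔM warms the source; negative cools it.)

+31.0 mireds

M_source = 10⁶/5476 = 182.615; M_target = 10⁶/4681 = 213.630.
ΔM = 213.630 − 182.615 = 31.015 → +31.0 mireds, a warming shift.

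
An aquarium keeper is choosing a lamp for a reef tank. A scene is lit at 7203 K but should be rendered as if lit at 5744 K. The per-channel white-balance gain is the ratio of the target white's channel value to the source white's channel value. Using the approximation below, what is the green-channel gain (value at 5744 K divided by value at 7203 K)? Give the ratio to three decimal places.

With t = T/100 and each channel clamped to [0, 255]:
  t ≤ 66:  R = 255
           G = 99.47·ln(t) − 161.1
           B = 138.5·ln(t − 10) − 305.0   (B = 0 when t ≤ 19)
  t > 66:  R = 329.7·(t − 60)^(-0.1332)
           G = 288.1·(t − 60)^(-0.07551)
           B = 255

At 7203 K (t = 72.03):
  G = 288.1·(72.03 − 60)^(-0.07551) = 288.1·12.03^(-0.07551) = 288.1·0.82876 = 238.766.
At 5744 K (t = 57.44):
  G = 99.47·ln 57.44 − 161.1 = 99.47·4.0507 − 161.1 = 241.827.
Gain = 241.827 / 238.766 = 1.0128 → 1.013.

1.013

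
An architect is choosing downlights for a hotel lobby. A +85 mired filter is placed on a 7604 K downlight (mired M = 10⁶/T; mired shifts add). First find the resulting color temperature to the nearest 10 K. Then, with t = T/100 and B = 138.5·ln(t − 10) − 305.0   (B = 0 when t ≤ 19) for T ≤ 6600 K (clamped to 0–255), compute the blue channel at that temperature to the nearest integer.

192

M_in = 10⁶/7604 = 131.51; M_out = 131.51 + (+85) = 216.51.
T_out = 10⁶/216.51 = 4618.7 K → 4620 K; t = 46.2.
B = 138.5·ln(46.2 − 10) − 305.0 = 138.5·ln 36.2 − 305.0 = 138.5·3.5891 − 305.0 = 192.085.
Rounded: 192.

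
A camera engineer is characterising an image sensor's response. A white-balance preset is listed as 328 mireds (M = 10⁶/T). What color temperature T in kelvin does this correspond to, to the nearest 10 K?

T = 10⁶ / 328 = 3048.78 K → 3050 K.

3050 K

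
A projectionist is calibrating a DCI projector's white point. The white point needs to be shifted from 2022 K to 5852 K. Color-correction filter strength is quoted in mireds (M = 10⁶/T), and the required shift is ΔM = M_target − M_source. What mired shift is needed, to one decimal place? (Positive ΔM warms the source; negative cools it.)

-323.7 mireds

M_source = 10⁶/2022 = 494.560; M_target = 10⁶/5852 = 170.882.
ΔM = 170.882 − 494.560 = -323.678 → -323.7 mireds, a cooling shift.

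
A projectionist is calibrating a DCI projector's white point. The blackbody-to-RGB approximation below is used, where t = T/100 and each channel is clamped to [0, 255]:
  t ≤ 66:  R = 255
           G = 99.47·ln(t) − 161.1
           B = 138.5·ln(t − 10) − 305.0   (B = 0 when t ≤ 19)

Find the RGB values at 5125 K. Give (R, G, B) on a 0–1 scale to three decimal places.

t = 5125/100 = 51.25; the t ≤ 66 branch applies.
R = 255 by definition for t ≤ 66.
G = 99.47·ln 51.25 − 161.1 = 99.47·3.9367 − 161.1 = 230.485.
B = 138.5·ln(51.25 − 10) − 305.0 = 138.5·ln 41.25 − 305.0 = 138.5·3.7197 − 305.0 = 210.172.
Dividing each by 255: (1.0000, 0.9039, 0.8242) → (1.000, 0.904, 0.824).

(1.000, 0.904, 0.824)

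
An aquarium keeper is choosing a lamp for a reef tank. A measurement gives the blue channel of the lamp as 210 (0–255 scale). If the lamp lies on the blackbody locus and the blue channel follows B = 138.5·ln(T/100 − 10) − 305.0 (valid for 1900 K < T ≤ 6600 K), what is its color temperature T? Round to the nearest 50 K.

ln(t − 10) = (210 + 305.0) / 138.5 = 3.7184.
t − 10 = e^3.7184 = 41.199, so t = 51.199.
T = 100·t = 5120 K → 5100 K to the nearest 50 K.

5100 K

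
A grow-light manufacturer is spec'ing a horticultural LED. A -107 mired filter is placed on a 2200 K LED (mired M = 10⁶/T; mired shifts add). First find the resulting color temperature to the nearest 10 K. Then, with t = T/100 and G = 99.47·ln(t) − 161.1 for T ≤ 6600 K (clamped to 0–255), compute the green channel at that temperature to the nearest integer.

173

M_in = 10⁶/2200 = 454.55; M_out = 454.55 + (-107) = 347.55.
T_out = 10⁶/347.55 = 2877.3 K → 2880 K; t = 28.8.
G = 99.47·ln 28.8 − 161.1 = 99.47·3.3604 − 161.1 = 173.157.
Rounded: 173.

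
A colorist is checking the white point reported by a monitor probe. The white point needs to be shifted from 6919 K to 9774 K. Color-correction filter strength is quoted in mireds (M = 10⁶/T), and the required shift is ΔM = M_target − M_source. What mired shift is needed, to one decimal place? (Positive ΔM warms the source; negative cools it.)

M_source = 10⁶/6919 = 144.530; M_target = 10⁶/9774 = 102.312.
ΔM = 102.312 − 144.530 = -42.217 → -42.2 mireds, a cooling shift.

-42.2 mireds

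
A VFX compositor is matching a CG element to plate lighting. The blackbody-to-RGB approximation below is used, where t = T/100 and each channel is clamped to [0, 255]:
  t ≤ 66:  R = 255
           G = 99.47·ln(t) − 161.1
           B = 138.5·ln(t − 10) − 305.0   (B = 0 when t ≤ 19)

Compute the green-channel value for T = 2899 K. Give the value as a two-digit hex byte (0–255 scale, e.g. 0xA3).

t = 2899/100 = 28.99; the t ≤ 66 branch applies.
G = 99.47·ln 28.99 − 161.1 = 99.47·3.3670 − 161.1 = 173.811.
Rounded: 174; in hex, 0xAE.

0xAE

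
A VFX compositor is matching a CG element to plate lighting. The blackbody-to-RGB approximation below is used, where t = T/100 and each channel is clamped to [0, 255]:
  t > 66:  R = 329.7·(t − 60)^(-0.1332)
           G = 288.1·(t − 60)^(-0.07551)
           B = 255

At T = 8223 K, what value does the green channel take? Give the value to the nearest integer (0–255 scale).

t = 8223/100 = 82.23; the t > 66 branch applies.
G = 288.1·(82.23 − 60)^(-0.07551) = 288.1·22.23^(-0.07551) = 288.1·0.79121 = 227.948.
Rounded: 228.

228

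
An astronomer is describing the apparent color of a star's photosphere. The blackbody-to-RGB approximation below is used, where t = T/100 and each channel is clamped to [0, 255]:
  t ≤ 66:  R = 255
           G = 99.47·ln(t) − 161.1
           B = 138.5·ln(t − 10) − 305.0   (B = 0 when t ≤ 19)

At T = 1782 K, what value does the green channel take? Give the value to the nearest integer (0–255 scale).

t = 1782/100 = 17.82; the t ≤ 66 branch applies.
G = 99.47·ln 17.82 − 161.1 = 99.47·2.8803 − 161.1 = 125.406.
Rounded: 125.

125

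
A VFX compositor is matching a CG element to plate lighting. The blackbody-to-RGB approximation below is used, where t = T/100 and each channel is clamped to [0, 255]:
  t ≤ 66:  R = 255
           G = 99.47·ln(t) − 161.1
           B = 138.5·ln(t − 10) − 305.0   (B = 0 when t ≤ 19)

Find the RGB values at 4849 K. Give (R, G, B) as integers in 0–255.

(255, 225, 201)

t = 4849/100 = 48.49; the t ≤ 66 branch applies.
R = 255 by definition for t ≤ 66.
G = 99.47·ln 48.49 − 161.1 = 99.47·3.8814 − 161.1 = 224.979.
B = 138.5·ln(48.49 − 10) − 305.0 = 138.5·ln 38.49 − 305.0 = 138.5·3.6504 − 305.0 = 200.580.
Rounded: (255, 225, 201).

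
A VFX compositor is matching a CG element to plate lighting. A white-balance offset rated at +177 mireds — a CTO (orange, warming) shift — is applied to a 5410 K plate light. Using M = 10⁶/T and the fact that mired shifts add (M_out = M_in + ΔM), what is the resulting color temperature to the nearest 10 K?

2760 K

M_in = 10⁶/5410 = 184.84 mireds.
M_out = 184.84 + (+177) = 361.84 mireds.
T_out = 10⁶/361.84 = 2763.6 K → 2760 K.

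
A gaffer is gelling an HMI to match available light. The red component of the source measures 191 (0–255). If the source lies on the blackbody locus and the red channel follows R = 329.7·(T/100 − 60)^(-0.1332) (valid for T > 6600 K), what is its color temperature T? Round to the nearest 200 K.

(t − 60)^(-0.1332) = 191/329.7 = 0.57931.
t − 60 = 0.57931^(1/-0.1332) = 0.57931^(-7.508) = 60.245, so t = 120.245.
T = 100·t = 12025 K → 12000 K to the nearest 200 K.

12000 K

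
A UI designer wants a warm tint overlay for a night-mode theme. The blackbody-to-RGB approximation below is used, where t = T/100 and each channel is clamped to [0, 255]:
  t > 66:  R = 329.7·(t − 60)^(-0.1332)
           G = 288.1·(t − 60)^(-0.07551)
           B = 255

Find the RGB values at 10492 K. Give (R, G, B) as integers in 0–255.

(199, 216, 255)

t = 10492/100 = 104.92; the t > 66 branch applies.
R = 329.7·(104.92 − 60)^(-0.1332) = 329.7·44.92^(-0.1332) = 329.7·0.60241 = 198.616.
G = 288.1·(104.92 − 60)^(-0.07551) = 288.1·44.92^(-0.07551) = 288.1·0.75028 = 216.156.
B = 255 by definition for t > 66.
Rounded: (199, 216, 255).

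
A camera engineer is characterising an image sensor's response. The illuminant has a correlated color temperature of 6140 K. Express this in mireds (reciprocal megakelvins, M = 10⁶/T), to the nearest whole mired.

M = 10⁶ / 6140 = 162.866 → 163 mireds.

163 mireds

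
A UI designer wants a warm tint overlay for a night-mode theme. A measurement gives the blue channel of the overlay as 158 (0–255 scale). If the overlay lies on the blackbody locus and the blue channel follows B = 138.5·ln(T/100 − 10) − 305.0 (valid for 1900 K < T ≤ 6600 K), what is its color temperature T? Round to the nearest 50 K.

3850 K

ln(t − 10) = (158 + 305.0) / 138.5 = 3.3430.
t − 10 = e^3.3430 = 28.303, so t = 38.303.
T = 100·t = 3830 K → 3850 K to the nearest 50 K.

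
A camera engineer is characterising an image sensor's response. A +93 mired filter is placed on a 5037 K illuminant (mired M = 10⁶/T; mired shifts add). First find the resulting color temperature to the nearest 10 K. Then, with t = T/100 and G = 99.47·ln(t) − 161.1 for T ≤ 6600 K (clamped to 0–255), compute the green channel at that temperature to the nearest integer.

191

M_in = 10⁶/5037 = 198.53; M_out = 198.53 + (+93) = 291.53.
T_out = 10⁶/291.53 = 3430.2 K → 3430 K; t = 34.3.
G = 99.47·ln 34.3 − 161.1 = 99.47·3.5351 − 161.1 = 190.541.
Rounded: 191.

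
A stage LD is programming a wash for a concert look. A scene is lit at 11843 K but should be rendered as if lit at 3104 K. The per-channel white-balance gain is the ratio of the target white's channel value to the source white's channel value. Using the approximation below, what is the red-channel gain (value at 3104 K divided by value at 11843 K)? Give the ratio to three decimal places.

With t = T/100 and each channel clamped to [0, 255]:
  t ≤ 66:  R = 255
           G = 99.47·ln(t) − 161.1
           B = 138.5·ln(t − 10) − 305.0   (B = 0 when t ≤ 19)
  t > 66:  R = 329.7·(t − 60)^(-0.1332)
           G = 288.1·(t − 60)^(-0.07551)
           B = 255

At 11843 K (t = 118.43):
  R = 329.7·(118.43 − 60)^(-0.1332) = 329.7·58.43^(-0.1332) = 329.7·0.58168 = 191.780.
At 3104 K (t = 31.04):
  R = 255 by definition for t ≤ 66.
Gain = 255.000 / 191.780 = 1.3296 → 1.330.

1.330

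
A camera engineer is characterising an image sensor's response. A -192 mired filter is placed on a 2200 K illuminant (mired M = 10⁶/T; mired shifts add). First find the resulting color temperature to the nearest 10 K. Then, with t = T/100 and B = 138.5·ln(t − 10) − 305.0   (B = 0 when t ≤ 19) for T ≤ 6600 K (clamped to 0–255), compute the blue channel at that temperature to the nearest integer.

M_in = 10⁶/2200 = 454.55; M_out = 454.55 + (-192) = 262.55.
T_out = 10⁶/262.55 = 3808.9 K → 3810 K; t = 38.1.
B = 138.5·ln(38.1 − 10) − 305.0 = 138.5·ln 28.1 − 305.0 = 138.5·3.3358 − 305.0 = 157.004.
Rounded: 157.

157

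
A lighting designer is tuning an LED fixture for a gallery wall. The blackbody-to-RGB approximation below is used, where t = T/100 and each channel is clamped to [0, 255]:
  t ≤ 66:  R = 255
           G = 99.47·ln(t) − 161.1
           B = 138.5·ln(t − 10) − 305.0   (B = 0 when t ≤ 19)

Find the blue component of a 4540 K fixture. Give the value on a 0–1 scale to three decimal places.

t = 4540/100 = 45.4; the t ≤ 66 branch applies.
B = 138.5·ln(45.4 − 10) − 305.0 = 138.5·ln 35.4 − 305.0 = 138.5·3.5667 − 305.0 = 188.990.
On a 0–1 scale: 188.990/255 = 0.7411 → 0.741.

0.741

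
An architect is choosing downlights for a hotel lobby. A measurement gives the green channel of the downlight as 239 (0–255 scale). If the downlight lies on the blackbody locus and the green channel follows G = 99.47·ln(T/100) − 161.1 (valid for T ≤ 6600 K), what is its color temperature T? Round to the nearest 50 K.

ln t = (239 + 161.1) / 99.47 = 4.0223.
t = e^4.0223 = 55.830.
T = 100·t = 5583 K → 5600 K to the nearest 50 K.

5600 K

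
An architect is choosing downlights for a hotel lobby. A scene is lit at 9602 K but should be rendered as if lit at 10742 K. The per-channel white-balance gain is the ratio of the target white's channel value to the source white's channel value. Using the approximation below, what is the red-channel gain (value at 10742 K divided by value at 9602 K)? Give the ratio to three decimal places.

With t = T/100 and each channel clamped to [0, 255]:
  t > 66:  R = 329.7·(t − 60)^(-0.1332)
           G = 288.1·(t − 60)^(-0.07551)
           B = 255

At 9602 K (t = 96.02):
  R = 329.7·(96.02 − 60)^(-0.1332) = 329.7·36.02^(-0.1332) = 329.7·0.62040 = 204.544.
At 10742 K (t = 107.42):
  R = 329.7·(107.42 − 60)^(-0.1332) = 329.7·47.42^(-0.1332) = 329.7·0.59808 = 197.188.
Gain = 197.188 / 204.544 = 0.9640 → 0.964.

0.964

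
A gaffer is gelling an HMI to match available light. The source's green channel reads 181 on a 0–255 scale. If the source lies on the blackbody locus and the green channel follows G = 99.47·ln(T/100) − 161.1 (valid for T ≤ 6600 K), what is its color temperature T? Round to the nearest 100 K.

ln t = (181 + 161.1) / 99.47 = 3.4392.
t = e^3.4392 = 31.163.
T = 100·t = 3116 K → 3100 K to the nearest 100 K.

3100 K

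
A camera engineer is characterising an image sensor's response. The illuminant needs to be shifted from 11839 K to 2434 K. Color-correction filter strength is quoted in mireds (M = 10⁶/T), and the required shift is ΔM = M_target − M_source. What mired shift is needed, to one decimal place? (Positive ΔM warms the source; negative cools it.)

+326.4 mireds

M_source = 10⁶/11839 = 84.467; M_target = 10⁶/2434 = 410.846.
ΔM = 410.846 − 84.467 = 326.380 → +326.4 mireds, a warming shift.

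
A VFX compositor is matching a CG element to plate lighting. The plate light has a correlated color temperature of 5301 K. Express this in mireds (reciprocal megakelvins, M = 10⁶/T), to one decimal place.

M = 10⁶ / 5301 = 188.644 → 188.6 mireds.

188.6 mireds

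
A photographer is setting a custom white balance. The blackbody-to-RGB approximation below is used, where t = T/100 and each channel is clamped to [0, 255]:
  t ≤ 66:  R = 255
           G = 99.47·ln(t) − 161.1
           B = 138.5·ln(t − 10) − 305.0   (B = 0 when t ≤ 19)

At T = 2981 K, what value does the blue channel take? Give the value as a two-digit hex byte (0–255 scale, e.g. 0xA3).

t = 2981/100 = 29.81; the t ≤ 66 branch applies.
B = 138.5·ln(29.81 − 10) − 305.0 = 138.5·ln 19.81 − 305.0 = 138.5·2.9862 − 305.0 = 108.587.
Rounded: 109; in hex, 0x6D.

0x6D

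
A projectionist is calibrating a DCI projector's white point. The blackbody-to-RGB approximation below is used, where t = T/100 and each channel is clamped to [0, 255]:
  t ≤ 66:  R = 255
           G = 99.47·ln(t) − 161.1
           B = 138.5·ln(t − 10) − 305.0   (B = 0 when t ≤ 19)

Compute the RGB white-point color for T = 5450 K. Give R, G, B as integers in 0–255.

t = 5450/100 = 54.5; the t ≤ 66 branch applies.
R = 255 by definition for t ≤ 66.
G = 99.47·ln 54.5 − 161.1 = 99.47·3.9982 − 161.1 = 236.601.
B = 138.5·ln(54.5 − 10) − 305.0 = 138.5·ln 44.5 − 305.0 = 138.5·3.7955 − 305.0 = 220.675.
Rounded: (255, 237, 221).

R=255, G=237, B=221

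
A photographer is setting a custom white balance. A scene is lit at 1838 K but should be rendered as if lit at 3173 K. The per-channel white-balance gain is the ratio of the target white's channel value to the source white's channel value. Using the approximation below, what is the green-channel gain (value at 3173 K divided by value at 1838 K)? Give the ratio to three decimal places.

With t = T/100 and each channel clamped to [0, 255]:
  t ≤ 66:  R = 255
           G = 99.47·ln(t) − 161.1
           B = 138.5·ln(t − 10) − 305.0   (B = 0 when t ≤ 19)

1.423

At 1838 K (t = 18.38):
  G = 99.47·ln 18.38 − 161.1 = 99.47·2.9113 − 161.1 = 128.483.
At 3173 K (t = 31.73):
  G = 99.47·ln 31.73 − 161.1 = 99.47·3.4573 − 161.1 = 182.794.
Gain = 182.794 / 128.483 = 1.4227 → 1.423.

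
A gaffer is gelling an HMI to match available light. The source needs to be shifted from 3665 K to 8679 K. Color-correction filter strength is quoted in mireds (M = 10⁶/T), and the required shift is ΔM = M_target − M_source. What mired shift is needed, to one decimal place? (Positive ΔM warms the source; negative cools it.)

-157.6 mireds

M_source = 10⁶/3665 = 272.851; M_target = 10⁶/8679 = 115.221.
ΔM = 115.221 − 272.851 = -157.631 → -157.6 mireds, a cooling shift.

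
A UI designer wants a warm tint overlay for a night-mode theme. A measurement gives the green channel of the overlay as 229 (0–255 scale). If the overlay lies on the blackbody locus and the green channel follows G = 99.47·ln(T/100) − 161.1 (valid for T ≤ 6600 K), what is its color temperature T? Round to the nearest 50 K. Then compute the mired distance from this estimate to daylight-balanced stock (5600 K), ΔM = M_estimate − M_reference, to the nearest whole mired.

ln t = (229 + 161.1) / 99.47 = 3.9218.
t = e^3.9218 = 50.491.
T = 100·t = 5049 K → 5050 K to the nearest 50 K.
M_estimate = 10⁶/5050 = 198.02; M_reference = 10⁶/5600 = 178.57.
ΔM = 198.02 − 178.57 = 19.45 → +19 mireds.

+19 mireds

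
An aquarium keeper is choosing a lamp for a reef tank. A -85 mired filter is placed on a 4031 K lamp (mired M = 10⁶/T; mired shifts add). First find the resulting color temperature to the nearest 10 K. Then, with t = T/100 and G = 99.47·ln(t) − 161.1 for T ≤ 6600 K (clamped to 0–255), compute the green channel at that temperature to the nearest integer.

M_in = 10⁶/4031 = 248.08; M_out = 248.08 + (-85) = 163.08.
T_out = 10⁶/163.08 = 6132.1 K → 6130 K; t = 61.3.
G = 99.47·ln 61.3 − 161.1 = 99.47·4.1158 − 161.1 = 248.297.
Rounded: 248.

248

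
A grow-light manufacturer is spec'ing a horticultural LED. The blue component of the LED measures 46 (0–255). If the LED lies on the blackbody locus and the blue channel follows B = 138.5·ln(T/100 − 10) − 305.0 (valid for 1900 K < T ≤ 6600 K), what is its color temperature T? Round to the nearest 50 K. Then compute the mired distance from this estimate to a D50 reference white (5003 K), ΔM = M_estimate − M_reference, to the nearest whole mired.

ln(t − 10) = (46 + 305.0) / 138.5 = 2.5343.
t − 10 = e^2.5343 = 12.608, so t = 22.608.
T = 100·t = 2261 K → 2250 K to the nearest 50 K.
M_estimate = 10⁶/2250 = 444.44; M_reference = 10⁶/5003 = 199.88.
ΔM = 444.44 − 199.88 = 244.56 → +245 mireds.

+245 mireds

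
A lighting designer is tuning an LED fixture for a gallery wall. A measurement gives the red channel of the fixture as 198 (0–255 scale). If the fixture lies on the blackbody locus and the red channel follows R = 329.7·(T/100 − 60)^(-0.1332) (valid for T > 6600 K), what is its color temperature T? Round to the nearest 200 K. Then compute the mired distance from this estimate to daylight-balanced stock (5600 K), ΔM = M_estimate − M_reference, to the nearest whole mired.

(t − 60)^(-0.1332) = 198/329.7 = 0.60055.
t − 60 = 0.60055^(1/-0.1332) = 0.60055^(-7.508) = 45.980, so t = 105.980.
T = 100·t = 10598 K → 10600 K to the nearest 200 K.
M_estimate = 10⁶/10600 = 94.34; M_reference = 10⁶/5600 = 178.57.
ΔM = 94.34 − 178.57 = -84.23 → -84 mireds.

-84 mireds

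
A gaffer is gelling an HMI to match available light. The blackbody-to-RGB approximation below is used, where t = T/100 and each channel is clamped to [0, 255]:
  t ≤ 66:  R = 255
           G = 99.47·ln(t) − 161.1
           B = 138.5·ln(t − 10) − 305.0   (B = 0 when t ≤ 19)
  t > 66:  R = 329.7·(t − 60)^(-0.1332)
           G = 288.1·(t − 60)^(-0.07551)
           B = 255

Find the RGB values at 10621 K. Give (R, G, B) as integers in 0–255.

t = 10621/100 = 106.21; the t > 66 branch applies.
R = 329.7·(106.21 − 60)^(-0.1332) = 329.7·46.21^(-0.1332) = 329.7·0.60015 = 197.868.
G = 288.1·(106.21 − 60)^(-0.07551) = 288.1·46.21^(-0.07551) = 288.1·0.74868 = 215.694.
B = 255 by definition for t > 66.
Rounded: (198, 216, 255).

(198, 216, 255)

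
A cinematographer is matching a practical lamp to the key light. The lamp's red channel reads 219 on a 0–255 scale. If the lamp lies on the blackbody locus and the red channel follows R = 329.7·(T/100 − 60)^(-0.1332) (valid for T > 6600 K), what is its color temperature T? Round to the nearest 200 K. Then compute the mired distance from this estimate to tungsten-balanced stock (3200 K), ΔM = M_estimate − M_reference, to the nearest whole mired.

(t − 60)^(-0.1332) = 219/329.7 = 0.66424.
t − 60 = 0.66424^(1/-0.1332) = 0.66424^(-7.508) = 21.572, so t = 81.572.
T = 100·t = 8157 K → 8200 K to the nearest 200 K.
M_estimate = 10⁶/8200 = 121.95; M_reference = 10⁶/3200 = 312.50.
ΔM = 121.95 − 312.50 = -190.55 → -191 mireds.

-191 mireds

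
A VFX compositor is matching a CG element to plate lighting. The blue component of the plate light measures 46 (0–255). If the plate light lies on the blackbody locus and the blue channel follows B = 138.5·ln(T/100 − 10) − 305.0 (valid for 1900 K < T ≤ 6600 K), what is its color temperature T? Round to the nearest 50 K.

2250 K

ln(t − 10) = (46 + 305.0) / 138.5 = 2.5343.
t − 10 = e^2.5343 = 12.608, so t = 22.608.
T = 100·t = 2261 K → 2250 K to the nearest 50 K.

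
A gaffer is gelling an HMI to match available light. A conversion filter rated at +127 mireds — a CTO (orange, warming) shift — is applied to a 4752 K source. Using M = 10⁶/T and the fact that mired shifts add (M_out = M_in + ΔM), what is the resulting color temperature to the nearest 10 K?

2960 K

M_in = 10⁶/4752 = 210.44 mireds.
M_out = 210.44 + (+127) = 337.44 mireds.
T_out = 10⁶/337.44 = 2963.5 K → 2960 K.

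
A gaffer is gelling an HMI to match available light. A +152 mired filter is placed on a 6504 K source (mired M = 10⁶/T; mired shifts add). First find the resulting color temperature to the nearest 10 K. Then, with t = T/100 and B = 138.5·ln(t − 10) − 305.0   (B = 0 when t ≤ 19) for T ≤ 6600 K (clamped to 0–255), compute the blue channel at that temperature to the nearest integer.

127

M_in = 10⁶/6504 = 153.75; M_out = 153.75 + (+152) = 305.75.
T_out = 10⁶/305.75 = 3270.6 K → 3270 K; t = 32.7.
B = 138.5·ln(32.7 − 10) − 305.0 = 138.5·ln 22.7 − 305.0 = 138.5·3.1224 − 305.0 = 127.448.
Rounded: 127.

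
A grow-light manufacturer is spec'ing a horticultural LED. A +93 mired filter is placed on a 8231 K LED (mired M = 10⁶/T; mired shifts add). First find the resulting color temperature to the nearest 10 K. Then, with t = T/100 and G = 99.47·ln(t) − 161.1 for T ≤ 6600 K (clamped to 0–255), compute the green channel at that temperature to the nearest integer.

221

M_in = 10⁶/8231 = 121.49; M_out = 121.49 + (+93) = 214.49.
T_out = 10⁶/214.49 = 4662.2 K → 4660 K; t = 46.6.
G = 99.47·ln 46.6 − 161.1 = 99.47·3.8416 − 161.1 = 221.024.
Rounded: 221.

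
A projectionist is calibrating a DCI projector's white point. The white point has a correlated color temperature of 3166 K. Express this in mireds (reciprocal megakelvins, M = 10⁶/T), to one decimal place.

M = 10⁶ / 3166 = 315.856 → 315.9 mireds.

315.9 mireds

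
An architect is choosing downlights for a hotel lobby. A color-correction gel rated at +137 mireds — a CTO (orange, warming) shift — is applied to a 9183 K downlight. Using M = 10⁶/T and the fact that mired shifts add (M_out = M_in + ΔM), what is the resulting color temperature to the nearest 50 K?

M_in = 10⁶/9183 = 108.90 mireds.
M_out = 108.90 + (+137) = 245.90 mireds.
T_out = 10⁶/245.90 = 4066.7 K → 4050 K.

4050 K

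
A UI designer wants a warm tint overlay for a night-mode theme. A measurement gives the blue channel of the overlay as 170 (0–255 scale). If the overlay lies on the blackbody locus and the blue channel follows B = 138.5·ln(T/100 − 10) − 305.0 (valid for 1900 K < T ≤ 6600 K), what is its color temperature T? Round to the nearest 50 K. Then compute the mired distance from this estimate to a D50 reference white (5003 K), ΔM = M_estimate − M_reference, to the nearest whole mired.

+44 mireds

ln(t − 10) = (170 + 305.0) / 138.5 = 3.4296.
t − 10 = e^3.4296 = 30.864, so t = 40.864.
T = 100·t = 4086 K → 4100 K to the nearest 50 K.
M_estimate = 10⁶/4100 = 243.90; M_reference = 10⁶/5003 = 199.88.
ΔM = 243.90 − 199.88 = 44.02 → +44 mireds.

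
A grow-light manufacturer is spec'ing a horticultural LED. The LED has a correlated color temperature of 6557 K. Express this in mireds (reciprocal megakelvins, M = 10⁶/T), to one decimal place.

M = 10⁶ / 6557 = 152.509 → 152.5 mireds.

152.5 mireds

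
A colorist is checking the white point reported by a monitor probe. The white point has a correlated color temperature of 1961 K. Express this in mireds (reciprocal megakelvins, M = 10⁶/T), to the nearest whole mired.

510 mireds

M = 10⁶ / 1961 = 509.944 → 510 mireds.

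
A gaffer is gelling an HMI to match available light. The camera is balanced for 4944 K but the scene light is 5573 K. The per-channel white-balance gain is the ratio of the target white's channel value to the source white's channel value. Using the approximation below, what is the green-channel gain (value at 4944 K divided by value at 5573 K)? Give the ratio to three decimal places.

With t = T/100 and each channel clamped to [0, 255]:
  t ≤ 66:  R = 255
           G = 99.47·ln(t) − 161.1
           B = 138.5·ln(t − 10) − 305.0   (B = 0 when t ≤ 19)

0.950

At 5573 K (t = 55.73):
  G = 99.47·ln 55.73 − 161.1 = 99.47·4.0205 − 161.1 = 238.821.
At 4944 K (t = 49.44):
  G = 99.47·ln 49.44 − 161.1 = 99.47·3.9008 − 161.1 = 226.909.
Gain = 226.909 / 238.821 = 0.9501 → 0.950.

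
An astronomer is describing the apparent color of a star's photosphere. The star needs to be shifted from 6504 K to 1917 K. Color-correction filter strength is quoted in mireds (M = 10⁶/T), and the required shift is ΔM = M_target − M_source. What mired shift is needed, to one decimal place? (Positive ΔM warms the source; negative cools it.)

M_source = 10⁶/6504 = 153.752; M_target = 10⁶/1917 = 521.648.
ΔM = 521.648 − 153.752 = 367.897 → +367.9 mireds, a warming shift.

+367.9 mireds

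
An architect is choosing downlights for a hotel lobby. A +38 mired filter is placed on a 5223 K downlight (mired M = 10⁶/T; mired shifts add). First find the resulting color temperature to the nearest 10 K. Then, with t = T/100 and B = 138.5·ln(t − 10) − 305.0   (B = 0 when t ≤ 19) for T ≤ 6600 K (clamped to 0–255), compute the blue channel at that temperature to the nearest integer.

M_in = 10⁶/5223 = 191.46; M_out = 191.46 + (+38) = 229.46.
T_out = 10⁶/229.46 = 4358.0 K → 4360 K; t = 43.6.
B = 138.5·ln(43.6 − 10) − 305.0 = 138.5·ln 33.6 − 305.0 = 138.5·3.5145 − 305.0 = 181.762.
Rounded: 182.

182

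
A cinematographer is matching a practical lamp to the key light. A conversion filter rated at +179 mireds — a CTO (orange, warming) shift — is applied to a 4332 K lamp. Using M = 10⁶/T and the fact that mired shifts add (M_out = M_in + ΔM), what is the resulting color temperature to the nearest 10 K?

2440 K

M_in = 10⁶/4332 = 230.84 mireds.
M_out = 230.84 + (+179) = 409.84 mireds.
T_out = 10⁶/409.84 = 2440.0 K → 2440 K.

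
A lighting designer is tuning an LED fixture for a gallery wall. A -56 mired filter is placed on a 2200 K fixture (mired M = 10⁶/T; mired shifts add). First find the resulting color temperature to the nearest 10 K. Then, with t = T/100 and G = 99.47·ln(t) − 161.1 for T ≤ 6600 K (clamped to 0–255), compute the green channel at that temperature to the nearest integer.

159

M_in = 10⁶/2200 = 454.55; M_out = 454.55 + (-56) = 398.55.
T_out = 10⁶/398.55 = 2509.1 K → 2510 K; t = 25.1.
G = 99.47·ln 25.1 − 161.1 = 99.47·3.2229 − 161.1 = 159.479.
Rounded: 159.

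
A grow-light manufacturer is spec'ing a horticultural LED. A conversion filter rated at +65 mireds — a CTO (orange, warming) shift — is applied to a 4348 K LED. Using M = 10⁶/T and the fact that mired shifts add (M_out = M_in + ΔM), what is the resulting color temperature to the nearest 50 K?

M_in = 10⁶/4348 = 229.99 mireds.
M_out = 229.99 + (+65) = 294.99 mireds.
T_out = 10⁶/294.99 = 3389.9 K → 3400 K.

3400 K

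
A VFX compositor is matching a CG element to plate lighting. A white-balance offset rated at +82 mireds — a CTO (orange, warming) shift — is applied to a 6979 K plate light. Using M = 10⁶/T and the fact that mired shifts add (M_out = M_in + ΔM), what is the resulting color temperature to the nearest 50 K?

4450 K

M_in = 10⁶/6979 = 143.29 mireds.
M_out = 143.29 + (+82) = 225.29 mireds.
T_out = 10⁶/225.29 = 4438.8 K → 4450 K.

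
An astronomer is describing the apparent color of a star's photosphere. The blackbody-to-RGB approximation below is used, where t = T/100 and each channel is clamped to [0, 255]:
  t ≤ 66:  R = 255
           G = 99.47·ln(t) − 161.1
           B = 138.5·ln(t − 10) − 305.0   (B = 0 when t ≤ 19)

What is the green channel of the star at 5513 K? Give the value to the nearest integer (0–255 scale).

t = 5513/100 = 55.13; the t ≤ 66 branch applies.
G = 99.47·ln 55.13 − 161.1 = 99.47·4.0097 − 161.1 = 237.744.
Rounded: 238.

238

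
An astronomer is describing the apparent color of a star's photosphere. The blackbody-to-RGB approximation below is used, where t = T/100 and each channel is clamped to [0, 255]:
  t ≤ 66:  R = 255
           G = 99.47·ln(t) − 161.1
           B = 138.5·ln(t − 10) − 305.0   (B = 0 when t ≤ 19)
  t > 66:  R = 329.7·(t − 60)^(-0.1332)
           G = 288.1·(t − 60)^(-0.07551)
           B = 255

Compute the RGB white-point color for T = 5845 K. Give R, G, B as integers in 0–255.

R=255, G=244, B=232

t = 5845/100 = 58.45; the t ≤ 66 branch applies.
R = 255 by definition for t ≤ 66.
G = 99.47·ln 58.45 − 161.1 = 99.47·4.0682 − 161.1 = 243.561.
B = 138.5·ln(58.45 − 10) − 305.0 = 138.5·ln 48.45 − 305.0 = 138.5·3.8805 − 305.0 = 232.454.
Rounded: (255, 244, 232).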